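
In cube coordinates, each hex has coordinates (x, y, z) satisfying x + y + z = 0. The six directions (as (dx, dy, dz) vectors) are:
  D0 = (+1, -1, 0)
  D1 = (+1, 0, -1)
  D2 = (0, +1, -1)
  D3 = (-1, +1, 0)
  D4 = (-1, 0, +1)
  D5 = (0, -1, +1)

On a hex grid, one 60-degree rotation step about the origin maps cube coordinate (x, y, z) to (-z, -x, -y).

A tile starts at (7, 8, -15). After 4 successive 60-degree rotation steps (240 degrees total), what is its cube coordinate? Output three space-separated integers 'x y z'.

Start: (7, 8, -15)
Step 1: (7, 8, -15) -> (-(-15), -(7), -(8)) = (15, -7, -8)
Step 2: (15, -7, -8) -> (-(-8), -(15), -(-7)) = (8, -15, 7)
Step 3: (8, -15, 7) -> (-(7), -(8), -(-15)) = (-7, -8, 15)
Step 4: (-7, -8, 15) -> (-(15), -(-7), -(-8)) = (-15, 7, 8)

Answer: -15 7 8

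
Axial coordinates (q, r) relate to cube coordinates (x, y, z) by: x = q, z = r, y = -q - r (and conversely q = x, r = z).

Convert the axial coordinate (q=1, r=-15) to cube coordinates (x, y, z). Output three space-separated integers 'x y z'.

x = q = 1
z = r = -15
y = -x - z = -(1) - (-15) = 14

Answer: 1 14 -15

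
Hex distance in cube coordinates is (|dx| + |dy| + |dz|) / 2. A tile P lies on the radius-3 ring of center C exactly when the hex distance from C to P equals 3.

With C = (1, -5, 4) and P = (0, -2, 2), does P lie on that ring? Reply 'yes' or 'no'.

|px - cx| = |0 - 1| = 1
|py - cy| = |-2 - (-5)| = 3
|pz - cz| = |2 - 4| = 2
distance = (1+3+2)/2 = 6/2 = 3
radius = 3; distance == radius -> yes

Answer: yes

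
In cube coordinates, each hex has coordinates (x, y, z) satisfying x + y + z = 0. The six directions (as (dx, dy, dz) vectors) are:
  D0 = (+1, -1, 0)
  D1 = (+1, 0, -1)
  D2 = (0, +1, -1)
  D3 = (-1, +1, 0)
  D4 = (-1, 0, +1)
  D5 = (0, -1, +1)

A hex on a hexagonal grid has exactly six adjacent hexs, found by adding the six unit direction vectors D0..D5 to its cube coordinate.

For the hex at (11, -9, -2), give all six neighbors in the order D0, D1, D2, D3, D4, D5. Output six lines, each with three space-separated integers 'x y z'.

Answer: 12 -10 -2
12 -9 -3
11 -8 -3
10 -8 -2
10 -9 -1
11 -10 -1

Derivation:
Center: (11, -9, -2). Add each direction:
  D0: (11, -9, -2) + (1, -1, 0) = (12, -10, -2)
  D1: (11, -9, -2) + (1, 0, -1) = (12, -9, -3)
  D2: (11, -9, -2) + (0, 1, -1) = (11, -8, -3)
  D3: (11, -9, -2) + (-1, 1, 0) = (10, -8, -2)
  D4: (11, -9, -2) + (-1, 0, 1) = (10, -9, -1)
  D5: (11, -9, -2) + (0, -1, 1) = (11, -10, -1)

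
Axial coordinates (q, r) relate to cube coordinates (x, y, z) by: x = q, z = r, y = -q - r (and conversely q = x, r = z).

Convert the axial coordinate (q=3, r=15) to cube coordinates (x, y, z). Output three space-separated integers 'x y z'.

x = q = 3
z = r = 15
y = -x - z = -(3) - (15) = -18

Answer: 3 -18 15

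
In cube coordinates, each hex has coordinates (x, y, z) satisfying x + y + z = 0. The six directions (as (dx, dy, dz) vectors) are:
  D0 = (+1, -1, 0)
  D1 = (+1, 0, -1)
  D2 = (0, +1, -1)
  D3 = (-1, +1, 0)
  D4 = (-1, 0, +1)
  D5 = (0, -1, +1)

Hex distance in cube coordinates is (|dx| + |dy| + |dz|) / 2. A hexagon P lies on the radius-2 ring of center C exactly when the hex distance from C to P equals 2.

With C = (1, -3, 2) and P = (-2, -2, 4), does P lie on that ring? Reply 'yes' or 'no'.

|px - cx| = |-2 - 1| = 3
|py - cy| = |-2 - (-3)| = 1
|pz - cz| = |4 - 2| = 2
distance = (3+1+2)/2 = 6/2 = 3
radius = 2; distance != radius -> no

Answer: no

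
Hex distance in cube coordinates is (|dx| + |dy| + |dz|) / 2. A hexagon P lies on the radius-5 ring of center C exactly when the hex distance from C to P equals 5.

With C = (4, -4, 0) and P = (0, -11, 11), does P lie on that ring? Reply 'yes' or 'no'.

|px - cx| = |0 - 4| = 4
|py - cy| = |-11 - (-4)| = 7
|pz - cz| = |11 - 0| = 11
distance = (4+7+11)/2 = 22/2 = 11
radius = 5; distance != radius -> no

Answer: no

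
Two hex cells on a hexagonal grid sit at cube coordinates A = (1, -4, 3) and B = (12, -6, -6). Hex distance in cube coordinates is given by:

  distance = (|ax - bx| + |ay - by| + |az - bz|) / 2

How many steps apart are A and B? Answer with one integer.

|ax - bx| = |1 - 12| = 11
|ay - by| = |-4 - (-6)| = 2
|az - bz| = |3 - (-6)| = 9
distance = (11 + 2 + 9) / 2 = 22 / 2 = 11

Answer: 11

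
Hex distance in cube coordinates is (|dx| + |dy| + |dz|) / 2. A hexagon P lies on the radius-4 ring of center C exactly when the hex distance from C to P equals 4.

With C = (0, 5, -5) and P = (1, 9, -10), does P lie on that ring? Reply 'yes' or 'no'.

|px - cx| = |1 - 0| = 1
|py - cy| = |9 - 5| = 4
|pz - cz| = |-10 - (-5)| = 5
distance = (1+4+5)/2 = 10/2 = 5
radius = 4; distance != radius -> no

Answer: no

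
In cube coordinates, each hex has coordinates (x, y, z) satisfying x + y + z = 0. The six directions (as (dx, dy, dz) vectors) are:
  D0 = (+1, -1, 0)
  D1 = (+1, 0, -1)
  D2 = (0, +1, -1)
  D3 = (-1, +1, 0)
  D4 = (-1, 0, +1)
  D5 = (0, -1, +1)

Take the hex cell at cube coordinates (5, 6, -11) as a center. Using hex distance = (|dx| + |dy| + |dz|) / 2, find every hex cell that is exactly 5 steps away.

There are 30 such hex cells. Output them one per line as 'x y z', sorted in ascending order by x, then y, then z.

Answer: 0 6 -6
0 7 -7
0 8 -8
0 9 -9
0 10 -10
0 11 -11
1 5 -6
1 11 -12
2 4 -6
2 11 -13
3 3 -6
3 11 -14
4 2 -6
4 11 -15
5 1 -6
5 11 -16
6 1 -7
6 10 -16
7 1 -8
7 9 -16
8 1 -9
8 8 -16
9 1 -10
9 7 -16
10 1 -11
10 2 -12
10 3 -13
10 4 -14
10 5 -15
10 6 -16

Derivation:
Walk ring at distance 5 from (5, 6, -11):
Start at center + D4*5 = (0, 6, -6)
  hex 0: (0, 6, -6)
  hex 1: (1, 5, -6)
  hex 2: (2, 4, -6)
  hex 3: (3, 3, -6)
  hex 4: (4, 2, -6)
  hex 5: (5, 1, -6)
  hex 6: (6, 1, -7)
  hex 7: (7, 1, -8)
  hex 8: (8, 1, -9)
  hex 9: (9, 1, -10)
  hex 10: (10, 1, -11)
  hex 11: (10, 2, -12)
  hex 12: (10, 3, -13)
  hex 13: (10, 4, -14)
  hex 14: (10, 5, -15)
  hex 15: (10, 6, -16)
  hex 16: (9, 7, -16)
  hex 17: (8, 8, -16)
  hex 18: (7, 9, -16)
  hex 19: (6, 10, -16)
  hex 20: (5, 11, -16)
  hex 21: (4, 11, -15)
  hex 22: (3, 11, -14)
  hex 23: (2, 11, -13)
  hex 24: (1, 11, -12)
  hex 25: (0, 11, -11)
  hex 26: (0, 10, -10)
  hex 27: (0, 9, -9)
  hex 28: (0, 8, -8)
  hex 29: (0, 7, -7)
Sorted: 30 hexes.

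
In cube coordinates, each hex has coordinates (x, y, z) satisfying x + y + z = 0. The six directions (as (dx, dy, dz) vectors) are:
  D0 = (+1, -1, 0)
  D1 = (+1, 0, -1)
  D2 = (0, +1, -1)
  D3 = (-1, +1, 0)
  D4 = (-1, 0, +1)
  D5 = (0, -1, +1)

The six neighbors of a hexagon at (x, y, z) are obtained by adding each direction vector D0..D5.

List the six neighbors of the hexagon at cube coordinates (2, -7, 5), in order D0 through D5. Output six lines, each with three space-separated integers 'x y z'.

Answer: 3 -8 5
3 -7 4
2 -6 4
1 -6 5
1 -7 6
2 -8 6

Derivation:
Center: (2, -7, 5). Add each direction:
  D0: (2, -7, 5) + (1, -1, 0) = (3, -8, 5)
  D1: (2, -7, 5) + (1, 0, -1) = (3, -7, 4)
  D2: (2, -7, 5) + (0, 1, -1) = (2, -6, 4)
  D3: (2, -7, 5) + (-1, 1, 0) = (1, -6, 5)
  D4: (2, -7, 5) + (-1, 0, 1) = (1, -7, 6)
  D5: (2, -7, 5) + (0, -1, 1) = (2, -8, 6)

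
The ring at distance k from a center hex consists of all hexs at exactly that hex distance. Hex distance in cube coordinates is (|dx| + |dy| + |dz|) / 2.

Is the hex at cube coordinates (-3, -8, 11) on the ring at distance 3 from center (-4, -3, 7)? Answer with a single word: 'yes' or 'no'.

|px - cx| = |-3 - (-4)| = 1
|py - cy| = |-8 - (-3)| = 5
|pz - cz| = |11 - 7| = 4
distance = (1+5+4)/2 = 10/2 = 5
radius = 3; distance != radius -> no

Answer: no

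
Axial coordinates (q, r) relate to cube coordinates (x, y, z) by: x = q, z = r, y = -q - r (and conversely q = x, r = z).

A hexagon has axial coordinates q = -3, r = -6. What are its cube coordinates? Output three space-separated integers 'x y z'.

Answer: -3 9 -6

Derivation:
x = q = -3
z = r = -6
y = -x - z = -(-3) - (-6) = 9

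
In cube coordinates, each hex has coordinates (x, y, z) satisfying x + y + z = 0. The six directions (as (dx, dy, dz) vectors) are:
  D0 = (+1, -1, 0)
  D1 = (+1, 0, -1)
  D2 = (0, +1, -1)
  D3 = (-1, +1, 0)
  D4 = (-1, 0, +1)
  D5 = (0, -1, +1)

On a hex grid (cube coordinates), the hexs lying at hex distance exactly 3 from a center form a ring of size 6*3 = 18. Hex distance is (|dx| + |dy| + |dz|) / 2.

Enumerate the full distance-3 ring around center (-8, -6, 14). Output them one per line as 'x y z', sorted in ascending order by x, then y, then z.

Walk ring at distance 3 from (-8, -6, 14):
Start at center + D4*3 = (-11, -6, 17)
  hex 0: (-11, -6, 17)
  hex 1: (-10, -7, 17)
  hex 2: (-9, -8, 17)
  hex 3: (-8, -9, 17)
  hex 4: (-7, -9, 16)
  hex 5: (-6, -9, 15)
  hex 6: (-5, -9, 14)
  hex 7: (-5, -8, 13)
  hex 8: (-5, -7, 12)
  hex 9: (-5, -6, 11)
  hex 10: (-6, -5, 11)
  hex 11: (-7, -4, 11)
  hex 12: (-8, -3, 11)
  hex 13: (-9, -3, 12)
  hex 14: (-10, -3, 13)
  hex 15: (-11, -3, 14)
  hex 16: (-11, -4, 15)
  hex 17: (-11, -5, 16)
Sorted: 18 hexes.

Answer: -11 -6 17
-11 -5 16
-11 -4 15
-11 -3 14
-10 -7 17
-10 -3 13
-9 -8 17
-9 -3 12
-8 -9 17
-8 -3 11
-7 -9 16
-7 -4 11
-6 -9 15
-6 -5 11
-5 -9 14
-5 -8 13
-5 -7 12
-5 -6 11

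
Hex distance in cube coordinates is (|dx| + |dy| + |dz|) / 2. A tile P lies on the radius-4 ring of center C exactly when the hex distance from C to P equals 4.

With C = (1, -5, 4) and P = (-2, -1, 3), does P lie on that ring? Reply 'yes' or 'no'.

|px - cx| = |-2 - 1| = 3
|py - cy| = |-1 - (-5)| = 4
|pz - cz| = |3 - 4| = 1
distance = (3+4+1)/2 = 8/2 = 4
radius = 4; distance == radius -> yes

Answer: yes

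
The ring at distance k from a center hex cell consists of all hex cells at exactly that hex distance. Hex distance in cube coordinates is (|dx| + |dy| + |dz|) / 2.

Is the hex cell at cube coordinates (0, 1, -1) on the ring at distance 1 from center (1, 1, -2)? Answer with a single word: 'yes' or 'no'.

Answer: yes

Derivation:
|px - cx| = |0 - 1| = 1
|py - cy| = |1 - 1| = 0
|pz - cz| = |-1 - (-2)| = 1
distance = (1+0+1)/2 = 2/2 = 1
radius = 1; distance == radius -> yes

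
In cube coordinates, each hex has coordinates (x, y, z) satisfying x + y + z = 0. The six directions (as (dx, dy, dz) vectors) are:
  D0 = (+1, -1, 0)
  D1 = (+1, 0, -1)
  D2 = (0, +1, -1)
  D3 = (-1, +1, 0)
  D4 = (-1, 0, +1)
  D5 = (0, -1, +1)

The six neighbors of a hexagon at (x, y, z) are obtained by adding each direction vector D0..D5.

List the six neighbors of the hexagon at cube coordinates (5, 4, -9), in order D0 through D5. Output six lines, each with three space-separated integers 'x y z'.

Answer: 6 3 -9
6 4 -10
5 5 -10
4 5 -9
4 4 -8
5 3 -8

Derivation:
Center: (5, 4, -9). Add each direction:
  D0: (5, 4, -9) + (1, -1, 0) = (6, 3, -9)
  D1: (5, 4, -9) + (1, 0, -1) = (6, 4, -10)
  D2: (5, 4, -9) + (0, 1, -1) = (5, 5, -10)
  D3: (5, 4, -9) + (-1, 1, 0) = (4, 5, -9)
  D4: (5, 4, -9) + (-1, 0, 1) = (4, 4, -8)
  D5: (5, 4, -9) + (0, -1, 1) = (5, 3, -8)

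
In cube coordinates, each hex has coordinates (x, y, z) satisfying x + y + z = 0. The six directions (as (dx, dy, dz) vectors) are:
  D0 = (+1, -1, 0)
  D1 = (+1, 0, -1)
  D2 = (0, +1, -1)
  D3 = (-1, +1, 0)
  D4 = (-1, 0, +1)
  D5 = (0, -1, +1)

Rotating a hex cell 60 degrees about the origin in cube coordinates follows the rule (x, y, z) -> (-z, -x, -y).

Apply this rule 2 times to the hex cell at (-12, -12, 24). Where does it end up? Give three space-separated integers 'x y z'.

Start: (-12, -12, 24)
Step 1: (-12, -12, 24) -> (-(24), -(-12), -(-12)) = (-24, 12, 12)
Step 2: (-24, 12, 12) -> (-(12), -(-24), -(12)) = (-12, 24, -12)

Answer: -12 24 -12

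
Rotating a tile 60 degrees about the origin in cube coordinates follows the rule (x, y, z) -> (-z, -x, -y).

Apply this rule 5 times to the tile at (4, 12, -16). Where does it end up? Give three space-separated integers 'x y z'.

Start: (4, 12, -16)
Step 1: (4, 12, -16) -> (-(-16), -(4), -(12)) = (16, -4, -12)
Step 2: (16, -4, -12) -> (-(-12), -(16), -(-4)) = (12, -16, 4)
Step 3: (12, -16, 4) -> (-(4), -(12), -(-16)) = (-4, -12, 16)
Step 4: (-4, -12, 16) -> (-(16), -(-4), -(-12)) = (-16, 4, 12)
Step 5: (-16, 4, 12) -> (-(12), -(-16), -(4)) = (-12, 16, -4)

Answer: -12 16 -4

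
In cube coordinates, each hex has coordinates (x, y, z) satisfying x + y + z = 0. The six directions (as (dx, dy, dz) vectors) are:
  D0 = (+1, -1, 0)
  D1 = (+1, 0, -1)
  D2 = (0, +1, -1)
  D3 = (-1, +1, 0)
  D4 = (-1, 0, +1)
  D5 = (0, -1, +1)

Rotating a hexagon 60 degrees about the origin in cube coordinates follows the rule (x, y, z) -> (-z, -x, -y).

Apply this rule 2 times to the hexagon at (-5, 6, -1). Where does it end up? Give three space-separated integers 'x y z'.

Answer: 6 -1 -5

Derivation:
Start: (-5, 6, -1)
Step 1: (-5, 6, -1) -> (-(-1), -(-5), -(6)) = (1, 5, -6)
Step 2: (1, 5, -6) -> (-(-6), -(1), -(5)) = (6, -1, -5)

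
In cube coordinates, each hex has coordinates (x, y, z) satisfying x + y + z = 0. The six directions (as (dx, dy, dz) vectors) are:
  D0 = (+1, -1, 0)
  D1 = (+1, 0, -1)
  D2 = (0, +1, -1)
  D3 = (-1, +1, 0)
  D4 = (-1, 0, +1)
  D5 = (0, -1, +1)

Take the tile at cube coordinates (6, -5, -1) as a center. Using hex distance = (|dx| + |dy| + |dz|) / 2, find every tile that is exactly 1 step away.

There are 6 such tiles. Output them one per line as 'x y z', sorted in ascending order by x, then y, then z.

Answer: 5 -5 0
5 -4 -1
6 -6 0
6 -4 -2
7 -6 -1
7 -5 -2

Derivation:
Walk ring at distance 1 from (6, -5, -1):
Start at center + D4*1 = (5, -5, 0)
  hex 0: (5, -5, 0)
  hex 1: (6, -6, 0)
  hex 2: (7, -6, -1)
  hex 3: (7, -5, -2)
  hex 4: (6, -4, -2)
  hex 5: (5, -4, -1)
Sorted: 6 hexes.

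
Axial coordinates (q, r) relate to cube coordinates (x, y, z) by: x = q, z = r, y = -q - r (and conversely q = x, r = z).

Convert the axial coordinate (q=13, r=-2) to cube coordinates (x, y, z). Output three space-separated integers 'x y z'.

x = q = 13
z = r = -2
y = -x - z = -(13) - (-2) = -11

Answer: 13 -11 -2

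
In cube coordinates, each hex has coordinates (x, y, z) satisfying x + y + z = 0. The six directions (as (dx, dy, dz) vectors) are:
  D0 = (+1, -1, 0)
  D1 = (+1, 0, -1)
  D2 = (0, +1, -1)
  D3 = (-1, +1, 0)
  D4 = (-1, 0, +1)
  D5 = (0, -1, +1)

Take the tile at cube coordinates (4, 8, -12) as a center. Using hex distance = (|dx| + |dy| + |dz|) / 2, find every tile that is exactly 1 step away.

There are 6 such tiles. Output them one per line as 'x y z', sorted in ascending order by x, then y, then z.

Walk ring at distance 1 from (4, 8, -12):
Start at center + D4*1 = (3, 8, -11)
  hex 0: (3, 8, -11)
  hex 1: (4, 7, -11)
  hex 2: (5, 7, -12)
  hex 3: (5, 8, -13)
  hex 4: (4, 9, -13)
  hex 5: (3, 9, -12)
Sorted: 6 hexes.

Answer: 3 8 -11
3 9 -12
4 7 -11
4 9 -13
5 7 -12
5 8 -13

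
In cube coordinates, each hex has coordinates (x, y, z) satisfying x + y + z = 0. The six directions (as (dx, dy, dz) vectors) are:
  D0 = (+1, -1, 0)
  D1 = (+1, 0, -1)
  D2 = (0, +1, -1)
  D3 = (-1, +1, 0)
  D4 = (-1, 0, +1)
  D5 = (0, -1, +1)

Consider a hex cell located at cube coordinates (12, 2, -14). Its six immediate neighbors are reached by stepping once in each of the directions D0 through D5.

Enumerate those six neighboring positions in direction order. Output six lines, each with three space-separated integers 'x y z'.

Answer: 13 1 -14
13 2 -15
12 3 -15
11 3 -14
11 2 -13
12 1 -13

Derivation:
Center: (12, 2, -14). Add each direction:
  D0: (12, 2, -14) + (1, -1, 0) = (13, 1, -14)
  D1: (12, 2, -14) + (1, 0, -1) = (13, 2, -15)
  D2: (12, 2, -14) + (0, 1, -1) = (12, 3, -15)
  D3: (12, 2, -14) + (-1, 1, 0) = (11, 3, -14)
  D4: (12, 2, -14) + (-1, 0, 1) = (11, 2, -13)
  D5: (12, 2, -14) + (0, -1, 1) = (12, 1, -13)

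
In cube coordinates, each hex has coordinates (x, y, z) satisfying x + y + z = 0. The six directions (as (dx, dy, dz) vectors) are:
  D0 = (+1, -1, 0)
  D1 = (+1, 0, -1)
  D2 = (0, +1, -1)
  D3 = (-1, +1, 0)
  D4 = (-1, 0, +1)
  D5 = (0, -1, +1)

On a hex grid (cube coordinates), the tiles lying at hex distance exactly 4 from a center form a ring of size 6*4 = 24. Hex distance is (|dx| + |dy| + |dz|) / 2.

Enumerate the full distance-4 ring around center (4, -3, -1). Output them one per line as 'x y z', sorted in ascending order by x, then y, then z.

Answer: 0 -3 3
0 -2 2
0 -1 1
0 0 0
0 1 -1
1 -4 3
1 1 -2
2 -5 3
2 1 -3
3 -6 3
3 1 -4
4 -7 3
4 1 -5
5 -7 2
5 0 -5
6 -7 1
6 -1 -5
7 -7 0
7 -2 -5
8 -7 -1
8 -6 -2
8 -5 -3
8 -4 -4
8 -3 -5

Derivation:
Walk ring at distance 4 from (4, -3, -1):
Start at center + D4*4 = (0, -3, 3)
  hex 0: (0, -3, 3)
  hex 1: (1, -4, 3)
  hex 2: (2, -5, 3)
  hex 3: (3, -6, 3)
  hex 4: (4, -7, 3)
  hex 5: (5, -7, 2)
  hex 6: (6, -7, 1)
  hex 7: (7, -7, 0)
  hex 8: (8, -7, -1)
  hex 9: (8, -6, -2)
  hex 10: (8, -5, -3)
  hex 11: (8, -4, -4)
  hex 12: (8, -3, -5)
  hex 13: (7, -2, -5)
  hex 14: (6, -1, -5)
  hex 15: (5, 0, -5)
  hex 16: (4, 1, -5)
  hex 17: (3, 1, -4)
  hex 18: (2, 1, -3)
  hex 19: (1, 1, -2)
  hex 20: (0, 1, -1)
  hex 21: (0, 0, 0)
  hex 22: (0, -1, 1)
  hex 23: (0, -2, 2)
Sorted: 24 hexes.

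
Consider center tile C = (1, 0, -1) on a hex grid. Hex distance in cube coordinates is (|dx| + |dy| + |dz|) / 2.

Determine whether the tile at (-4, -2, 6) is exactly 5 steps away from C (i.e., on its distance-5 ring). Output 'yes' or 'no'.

Answer: no

Derivation:
|px - cx| = |-4 - 1| = 5
|py - cy| = |-2 - 0| = 2
|pz - cz| = |6 - (-1)| = 7
distance = (5+2+7)/2 = 14/2 = 7
radius = 5; distance != radius -> no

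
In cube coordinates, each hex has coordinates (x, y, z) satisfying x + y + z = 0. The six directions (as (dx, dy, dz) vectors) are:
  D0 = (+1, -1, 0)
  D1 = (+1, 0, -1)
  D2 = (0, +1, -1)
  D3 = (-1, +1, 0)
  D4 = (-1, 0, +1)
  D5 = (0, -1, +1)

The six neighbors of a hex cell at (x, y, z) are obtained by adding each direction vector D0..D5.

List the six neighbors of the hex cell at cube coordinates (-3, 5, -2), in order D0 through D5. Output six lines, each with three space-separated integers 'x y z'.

Center: (-3, 5, -2). Add each direction:
  D0: (-3, 5, -2) + (1, -1, 0) = (-2, 4, -2)
  D1: (-3, 5, -2) + (1, 0, -1) = (-2, 5, -3)
  D2: (-3, 5, -2) + (0, 1, -1) = (-3, 6, -3)
  D3: (-3, 5, -2) + (-1, 1, 0) = (-4, 6, -2)
  D4: (-3, 5, -2) + (-1, 0, 1) = (-4, 5, -1)
  D5: (-3, 5, -2) + (0, -1, 1) = (-3, 4, -1)

Answer: -2 4 -2
-2 5 -3
-3 6 -3
-4 6 -2
-4 5 -1
-3 4 -1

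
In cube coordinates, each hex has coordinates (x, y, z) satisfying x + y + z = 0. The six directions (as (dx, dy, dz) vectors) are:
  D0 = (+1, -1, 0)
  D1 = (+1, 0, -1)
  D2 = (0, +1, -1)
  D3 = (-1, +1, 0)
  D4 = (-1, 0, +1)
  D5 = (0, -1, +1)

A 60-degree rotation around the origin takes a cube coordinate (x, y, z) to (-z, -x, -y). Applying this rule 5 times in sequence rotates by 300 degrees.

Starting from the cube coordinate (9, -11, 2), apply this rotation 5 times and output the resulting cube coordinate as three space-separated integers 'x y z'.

Answer: 11 -2 -9

Derivation:
Start: (9, -11, 2)
Step 1: (9, -11, 2) -> (-(2), -(9), -(-11)) = (-2, -9, 11)
Step 2: (-2, -9, 11) -> (-(11), -(-2), -(-9)) = (-11, 2, 9)
Step 3: (-11, 2, 9) -> (-(9), -(-11), -(2)) = (-9, 11, -2)
Step 4: (-9, 11, -2) -> (-(-2), -(-9), -(11)) = (2, 9, -11)
Step 5: (2, 9, -11) -> (-(-11), -(2), -(9)) = (11, -2, -9)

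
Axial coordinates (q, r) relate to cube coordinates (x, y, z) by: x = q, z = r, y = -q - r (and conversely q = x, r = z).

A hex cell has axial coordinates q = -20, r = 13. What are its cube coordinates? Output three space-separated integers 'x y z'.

Answer: -20 7 13

Derivation:
x = q = -20
z = r = 13
y = -x - z = -(-20) - (13) = 7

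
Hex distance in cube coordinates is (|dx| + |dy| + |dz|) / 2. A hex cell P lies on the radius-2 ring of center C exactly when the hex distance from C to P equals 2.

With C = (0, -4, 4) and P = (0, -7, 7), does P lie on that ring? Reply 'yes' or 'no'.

Answer: no

Derivation:
|px - cx| = |0 - 0| = 0
|py - cy| = |-7 - (-4)| = 3
|pz - cz| = |7 - 4| = 3
distance = (0+3+3)/2 = 6/2 = 3
radius = 2; distance != radius -> no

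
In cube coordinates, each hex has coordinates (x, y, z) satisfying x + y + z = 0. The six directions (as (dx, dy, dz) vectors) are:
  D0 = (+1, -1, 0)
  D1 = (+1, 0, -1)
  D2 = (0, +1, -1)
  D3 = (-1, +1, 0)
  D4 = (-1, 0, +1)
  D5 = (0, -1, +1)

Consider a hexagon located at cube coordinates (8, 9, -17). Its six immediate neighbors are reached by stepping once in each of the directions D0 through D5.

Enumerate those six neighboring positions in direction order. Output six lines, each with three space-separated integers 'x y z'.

Answer: 9 8 -17
9 9 -18
8 10 -18
7 10 -17
7 9 -16
8 8 -16

Derivation:
Center: (8, 9, -17). Add each direction:
  D0: (8, 9, -17) + (1, -1, 0) = (9, 8, -17)
  D1: (8, 9, -17) + (1, 0, -1) = (9, 9, -18)
  D2: (8, 9, -17) + (0, 1, -1) = (8, 10, -18)
  D3: (8, 9, -17) + (-1, 1, 0) = (7, 10, -17)
  D4: (8, 9, -17) + (-1, 0, 1) = (7, 9, -16)
  D5: (8, 9, -17) + (0, -1, 1) = (8, 8, -16)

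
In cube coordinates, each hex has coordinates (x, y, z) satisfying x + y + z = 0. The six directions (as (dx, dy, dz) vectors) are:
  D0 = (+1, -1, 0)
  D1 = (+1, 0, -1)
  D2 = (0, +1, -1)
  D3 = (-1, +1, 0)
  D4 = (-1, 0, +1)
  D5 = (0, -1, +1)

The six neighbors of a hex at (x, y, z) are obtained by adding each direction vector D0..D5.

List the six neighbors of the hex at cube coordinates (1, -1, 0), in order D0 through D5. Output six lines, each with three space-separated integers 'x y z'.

Center: (1, -1, 0). Add each direction:
  D0: (1, -1, 0) + (1, -1, 0) = (2, -2, 0)
  D1: (1, -1, 0) + (1, 0, -1) = (2, -1, -1)
  D2: (1, -1, 0) + (0, 1, -1) = (1, 0, -1)
  D3: (1, -1, 0) + (-1, 1, 0) = (0, 0, 0)
  D4: (1, -1, 0) + (-1, 0, 1) = (0, -1, 1)
  D5: (1, -1, 0) + (0, -1, 1) = (1, -2, 1)

Answer: 2 -2 0
2 -1 -1
1 0 -1
0 0 0
0 -1 1
1 -2 1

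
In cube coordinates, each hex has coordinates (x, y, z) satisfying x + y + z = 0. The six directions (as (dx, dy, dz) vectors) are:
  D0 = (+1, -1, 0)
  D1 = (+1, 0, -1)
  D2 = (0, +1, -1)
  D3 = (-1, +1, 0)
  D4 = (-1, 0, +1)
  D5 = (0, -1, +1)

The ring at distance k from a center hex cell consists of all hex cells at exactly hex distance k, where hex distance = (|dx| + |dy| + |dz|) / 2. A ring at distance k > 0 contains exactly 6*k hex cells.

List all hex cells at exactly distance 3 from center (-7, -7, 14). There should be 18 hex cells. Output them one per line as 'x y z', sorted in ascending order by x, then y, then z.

Walk ring at distance 3 from (-7, -7, 14):
Start at center + D4*3 = (-10, -7, 17)
  hex 0: (-10, -7, 17)
  hex 1: (-9, -8, 17)
  hex 2: (-8, -9, 17)
  hex 3: (-7, -10, 17)
  hex 4: (-6, -10, 16)
  hex 5: (-5, -10, 15)
  hex 6: (-4, -10, 14)
  hex 7: (-4, -9, 13)
  hex 8: (-4, -8, 12)
  hex 9: (-4, -7, 11)
  hex 10: (-5, -6, 11)
  hex 11: (-6, -5, 11)
  hex 12: (-7, -4, 11)
  hex 13: (-8, -4, 12)
  hex 14: (-9, -4, 13)
  hex 15: (-10, -4, 14)
  hex 16: (-10, -5, 15)
  hex 17: (-10, -6, 16)
Sorted: 18 hexes.

Answer: -10 -7 17
-10 -6 16
-10 -5 15
-10 -4 14
-9 -8 17
-9 -4 13
-8 -9 17
-8 -4 12
-7 -10 17
-7 -4 11
-6 -10 16
-6 -5 11
-5 -10 15
-5 -6 11
-4 -10 14
-4 -9 13
-4 -8 12
-4 -7 11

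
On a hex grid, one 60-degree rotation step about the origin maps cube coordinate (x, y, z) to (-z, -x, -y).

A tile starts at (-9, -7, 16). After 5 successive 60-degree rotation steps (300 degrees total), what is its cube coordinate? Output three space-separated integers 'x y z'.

Answer: 7 -16 9

Derivation:
Start: (-9, -7, 16)
Step 1: (-9, -7, 16) -> (-(16), -(-9), -(-7)) = (-16, 9, 7)
Step 2: (-16, 9, 7) -> (-(7), -(-16), -(9)) = (-7, 16, -9)
Step 3: (-7, 16, -9) -> (-(-9), -(-7), -(16)) = (9, 7, -16)
Step 4: (9, 7, -16) -> (-(-16), -(9), -(7)) = (16, -9, -7)
Step 5: (16, -9, -7) -> (-(-7), -(16), -(-9)) = (7, -16, 9)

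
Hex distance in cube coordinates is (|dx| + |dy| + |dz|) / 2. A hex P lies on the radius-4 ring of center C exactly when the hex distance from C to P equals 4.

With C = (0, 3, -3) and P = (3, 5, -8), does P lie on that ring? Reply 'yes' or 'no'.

|px - cx| = |3 - 0| = 3
|py - cy| = |5 - 3| = 2
|pz - cz| = |-8 - (-3)| = 5
distance = (3+2+5)/2 = 10/2 = 5
radius = 4; distance != radius -> no

Answer: no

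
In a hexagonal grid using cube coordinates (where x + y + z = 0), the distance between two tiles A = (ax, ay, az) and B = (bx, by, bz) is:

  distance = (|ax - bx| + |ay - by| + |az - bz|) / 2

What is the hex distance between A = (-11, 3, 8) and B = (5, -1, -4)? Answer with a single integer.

Answer: 16

Derivation:
|ax - bx| = |-11 - 5| = 16
|ay - by| = |3 - (-1)| = 4
|az - bz| = |8 - (-4)| = 12
distance = (16 + 4 + 12) / 2 = 32 / 2 = 16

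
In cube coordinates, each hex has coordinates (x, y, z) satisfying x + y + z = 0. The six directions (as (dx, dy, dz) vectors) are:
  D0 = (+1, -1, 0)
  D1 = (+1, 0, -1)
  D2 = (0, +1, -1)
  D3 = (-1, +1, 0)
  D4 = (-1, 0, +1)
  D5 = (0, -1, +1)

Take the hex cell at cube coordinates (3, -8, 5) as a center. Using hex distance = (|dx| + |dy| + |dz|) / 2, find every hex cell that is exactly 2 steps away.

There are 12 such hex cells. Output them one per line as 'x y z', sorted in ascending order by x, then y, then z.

Walk ring at distance 2 from (3, -8, 5):
Start at center + D4*2 = (1, -8, 7)
  hex 0: (1, -8, 7)
  hex 1: (2, -9, 7)
  hex 2: (3, -10, 7)
  hex 3: (4, -10, 6)
  hex 4: (5, -10, 5)
  hex 5: (5, -9, 4)
  hex 6: (5, -8, 3)
  hex 7: (4, -7, 3)
  hex 8: (3, -6, 3)
  hex 9: (2, -6, 4)
  hex 10: (1, -6, 5)
  hex 11: (1, -7, 6)
Sorted: 12 hexes.

Answer: 1 -8 7
1 -7 6
1 -6 5
2 -9 7
2 -6 4
3 -10 7
3 -6 3
4 -10 6
4 -7 3
5 -10 5
5 -9 4
5 -8 3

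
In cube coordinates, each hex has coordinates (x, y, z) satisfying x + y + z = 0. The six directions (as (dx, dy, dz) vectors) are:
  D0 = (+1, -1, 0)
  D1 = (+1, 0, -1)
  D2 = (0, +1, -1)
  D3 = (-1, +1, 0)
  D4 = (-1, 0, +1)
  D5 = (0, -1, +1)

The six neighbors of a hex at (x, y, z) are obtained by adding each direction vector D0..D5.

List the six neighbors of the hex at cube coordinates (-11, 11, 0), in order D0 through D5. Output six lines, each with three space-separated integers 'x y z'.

Center: (-11, 11, 0). Add each direction:
  D0: (-11, 11, 0) + (1, -1, 0) = (-10, 10, 0)
  D1: (-11, 11, 0) + (1, 0, -1) = (-10, 11, -1)
  D2: (-11, 11, 0) + (0, 1, -1) = (-11, 12, -1)
  D3: (-11, 11, 0) + (-1, 1, 0) = (-12, 12, 0)
  D4: (-11, 11, 0) + (-1, 0, 1) = (-12, 11, 1)
  D5: (-11, 11, 0) + (0, -1, 1) = (-11, 10, 1)

Answer: -10 10 0
-10 11 -1
-11 12 -1
-12 12 0
-12 11 1
-11 10 1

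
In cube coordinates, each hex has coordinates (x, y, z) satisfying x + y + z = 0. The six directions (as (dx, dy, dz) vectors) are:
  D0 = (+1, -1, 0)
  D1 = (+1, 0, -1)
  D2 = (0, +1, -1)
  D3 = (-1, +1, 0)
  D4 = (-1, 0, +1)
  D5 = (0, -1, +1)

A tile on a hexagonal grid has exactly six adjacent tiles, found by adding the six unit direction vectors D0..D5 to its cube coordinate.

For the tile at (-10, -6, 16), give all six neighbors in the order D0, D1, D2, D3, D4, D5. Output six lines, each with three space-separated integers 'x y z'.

Center: (-10, -6, 16). Add each direction:
  D0: (-10, -6, 16) + (1, -1, 0) = (-9, -7, 16)
  D1: (-10, -6, 16) + (1, 0, -1) = (-9, -6, 15)
  D2: (-10, -6, 16) + (0, 1, -1) = (-10, -5, 15)
  D3: (-10, -6, 16) + (-1, 1, 0) = (-11, -5, 16)
  D4: (-10, -6, 16) + (-1, 0, 1) = (-11, -6, 17)
  D5: (-10, -6, 16) + (0, -1, 1) = (-10, -7, 17)

Answer: -9 -7 16
-9 -6 15
-10 -5 15
-11 -5 16
-11 -6 17
-10 -7 17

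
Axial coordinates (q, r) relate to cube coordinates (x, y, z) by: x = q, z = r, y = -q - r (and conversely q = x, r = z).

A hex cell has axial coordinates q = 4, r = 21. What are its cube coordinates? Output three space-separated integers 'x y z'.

x = q = 4
z = r = 21
y = -x - z = -(4) - (21) = -25

Answer: 4 -25 21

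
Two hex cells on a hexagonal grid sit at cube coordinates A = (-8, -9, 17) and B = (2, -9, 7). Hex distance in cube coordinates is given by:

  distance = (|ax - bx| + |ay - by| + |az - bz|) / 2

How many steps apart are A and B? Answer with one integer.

Answer: 10

Derivation:
|ax - bx| = |-8 - 2| = 10
|ay - by| = |-9 - (-9)| = 0
|az - bz| = |17 - 7| = 10
distance = (10 + 0 + 10) / 2 = 20 / 2 = 10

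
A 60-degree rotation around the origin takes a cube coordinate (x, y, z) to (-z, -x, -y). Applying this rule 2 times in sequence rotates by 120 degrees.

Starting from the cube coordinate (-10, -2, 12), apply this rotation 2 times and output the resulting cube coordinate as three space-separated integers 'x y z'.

Start: (-10, -2, 12)
Step 1: (-10, -2, 12) -> (-(12), -(-10), -(-2)) = (-12, 10, 2)
Step 2: (-12, 10, 2) -> (-(2), -(-12), -(10)) = (-2, 12, -10)

Answer: -2 12 -10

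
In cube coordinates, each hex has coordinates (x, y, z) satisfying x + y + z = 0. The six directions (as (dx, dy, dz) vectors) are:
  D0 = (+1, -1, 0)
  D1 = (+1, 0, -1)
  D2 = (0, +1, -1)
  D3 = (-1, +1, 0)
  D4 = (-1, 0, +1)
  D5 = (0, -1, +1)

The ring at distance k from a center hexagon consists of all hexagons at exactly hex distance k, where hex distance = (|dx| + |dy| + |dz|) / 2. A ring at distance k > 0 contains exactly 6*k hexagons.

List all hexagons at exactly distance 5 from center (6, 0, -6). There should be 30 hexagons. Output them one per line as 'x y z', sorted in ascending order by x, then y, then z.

Answer: 1 0 -1
1 1 -2
1 2 -3
1 3 -4
1 4 -5
1 5 -6
2 -1 -1
2 5 -7
3 -2 -1
3 5 -8
4 -3 -1
4 5 -9
5 -4 -1
5 5 -10
6 -5 -1
6 5 -11
7 -5 -2
7 4 -11
8 -5 -3
8 3 -11
9 -5 -4
9 2 -11
10 -5 -5
10 1 -11
11 -5 -6
11 -4 -7
11 -3 -8
11 -2 -9
11 -1 -10
11 0 -11

Derivation:
Walk ring at distance 5 from (6, 0, -6):
Start at center + D4*5 = (1, 0, -1)
  hex 0: (1, 0, -1)
  hex 1: (2, -1, -1)
  hex 2: (3, -2, -1)
  hex 3: (4, -3, -1)
  hex 4: (5, -4, -1)
  hex 5: (6, -5, -1)
  hex 6: (7, -5, -2)
  hex 7: (8, -5, -3)
  hex 8: (9, -5, -4)
  hex 9: (10, -5, -5)
  hex 10: (11, -5, -6)
  hex 11: (11, -4, -7)
  hex 12: (11, -3, -8)
  hex 13: (11, -2, -9)
  hex 14: (11, -1, -10)
  hex 15: (11, 0, -11)
  hex 16: (10, 1, -11)
  hex 17: (9, 2, -11)
  hex 18: (8, 3, -11)
  hex 19: (7, 4, -11)
  hex 20: (6, 5, -11)
  hex 21: (5, 5, -10)
  hex 22: (4, 5, -9)
  hex 23: (3, 5, -8)
  hex 24: (2, 5, -7)
  hex 25: (1, 5, -6)
  hex 26: (1, 4, -5)
  hex 27: (1, 3, -4)
  hex 28: (1, 2, -3)
  hex 29: (1, 1, -2)
Sorted: 30 hexes.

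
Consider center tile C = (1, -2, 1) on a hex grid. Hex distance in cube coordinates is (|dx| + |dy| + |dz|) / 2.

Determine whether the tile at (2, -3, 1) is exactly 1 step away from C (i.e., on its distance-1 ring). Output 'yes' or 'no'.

|px - cx| = |2 - 1| = 1
|py - cy| = |-3 - (-2)| = 1
|pz - cz| = |1 - 1| = 0
distance = (1+1+0)/2 = 2/2 = 1
radius = 1; distance == radius -> yes

Answer: yes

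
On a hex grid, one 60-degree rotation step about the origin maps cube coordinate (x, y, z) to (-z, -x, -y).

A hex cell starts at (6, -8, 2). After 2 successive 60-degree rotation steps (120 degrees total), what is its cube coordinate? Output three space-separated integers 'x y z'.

Start: (6, -8, 2)
Step 1: (6, -8, 2) -> (-(2), -(6), -(-8)) = (-2, -6, 8)
Step 2: (-2, -6, 8) -> (-(8), -(-2), -(-6)) = (-8, 2, 6)

Answer: -8 2 6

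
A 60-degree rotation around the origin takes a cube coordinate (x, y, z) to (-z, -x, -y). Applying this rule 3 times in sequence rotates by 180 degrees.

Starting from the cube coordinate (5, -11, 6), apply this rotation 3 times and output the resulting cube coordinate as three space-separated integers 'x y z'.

Start: (5, -11, 6)
Step 1: (5, -11, 6) -> (-(6), -(5), -(-11)) = (-6, -5, 11)
Step 2: (-6, -5, 11) -> (-(11), -(-6), -(-5)) = (-11, 6, 5)
Step 3: (-11, 6, 5) -> (-(5), -(-11), -(6)) = (-5, 11, -6)

Answer: -5 11 -6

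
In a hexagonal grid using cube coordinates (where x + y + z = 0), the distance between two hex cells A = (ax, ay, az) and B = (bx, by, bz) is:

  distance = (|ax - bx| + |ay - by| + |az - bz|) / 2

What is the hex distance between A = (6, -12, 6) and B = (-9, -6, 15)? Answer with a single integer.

Answer: 15

Derivation:
|ax - bx| = |6 - (-9)| = 15
|ay - by| = |-12 - (-6)| = 6
|az - bz| = |6 - 15| = 9
distance = (15 + 6 + 9) / 2 = 30 / 2 = 15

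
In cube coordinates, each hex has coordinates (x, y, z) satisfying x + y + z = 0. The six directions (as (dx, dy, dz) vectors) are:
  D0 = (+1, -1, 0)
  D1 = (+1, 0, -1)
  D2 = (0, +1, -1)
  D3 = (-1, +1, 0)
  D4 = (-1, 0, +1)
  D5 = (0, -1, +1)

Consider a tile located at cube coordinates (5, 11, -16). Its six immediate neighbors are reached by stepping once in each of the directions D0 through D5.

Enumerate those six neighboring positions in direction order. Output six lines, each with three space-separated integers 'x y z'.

Center: (5, 11, -16). Add each direction:
  D0: (5, 11, -16) + (1, -1, 0) = (6, 10, -16)
  D1: (5, 11, -16) + (1, 0, -1) = (6, 11, -17)
  D2: (5, 11, -16) + (0, 1, -1) = (5, 12, -17)
  D3: (5, 11, -16) + (-1, 1, 0) = (4, 12, -16)
  D4: (5, 11, -16) + (-1, 0, 1) = (4, 11, -15)
  D5: (5, 11, -16) + (0, -1, 1) = (5, 10, -15)

Answer: 6 10 -16
6 11 -17
5 12 -17
4 12 -16
4 11 -15
5 10 -15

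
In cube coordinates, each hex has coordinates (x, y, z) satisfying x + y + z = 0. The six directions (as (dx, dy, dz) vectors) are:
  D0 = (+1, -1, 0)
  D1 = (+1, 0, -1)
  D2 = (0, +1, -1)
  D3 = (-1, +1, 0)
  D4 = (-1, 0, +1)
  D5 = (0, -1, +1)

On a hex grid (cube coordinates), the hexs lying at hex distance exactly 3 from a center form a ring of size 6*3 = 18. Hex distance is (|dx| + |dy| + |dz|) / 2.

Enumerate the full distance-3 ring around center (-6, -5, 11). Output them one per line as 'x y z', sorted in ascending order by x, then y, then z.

Walk ring at distance 3 from (-6, -5, 11):
Start at center + D4*3 = (-9, -5, 14)
  hex 0: (-9, -5, 14)
  hex 1: (-8, -6, 14)
  hex 2: (-7, -7, 14)
  hex 3: (-6, -8, 14)
  hex 4: (-5, -8, 13)
  hex 5: (-4, -8, 12)
  hex 6: (-3, -8, 11)
  hex 7: (-3, -7, 10)
  hex 8: (-3, -6, 9)
  hex 9: (-3, -5, 8)
  hex 10: (-4, -4, 8)
  hex 11: (-5, -3, 8)
  hex 12: (-6, -2, 8)
  hex 13: (-7, -2, 9)
  hex 14: (-8, -2, 10)
  hex 15: (-9, -2, 11)
  hex 16: (-9, -3, 12)
  hex 17: (-9, -4, 13)
Sorted: 18 hexes.

Answer: -9 -5 14
-9 -4 13
-9 -3 12
-9 -2 11
-8 -6 14
-8 -2 10
-7 -7 14
-7 -2 9
-6 -8 14
-6 -2 8
-5 -8 13
-5 -3 8
-4 -8 12
-4 -4 8
-3 -8 11
-3 -7 10
-3 -6 9
-3 -5 8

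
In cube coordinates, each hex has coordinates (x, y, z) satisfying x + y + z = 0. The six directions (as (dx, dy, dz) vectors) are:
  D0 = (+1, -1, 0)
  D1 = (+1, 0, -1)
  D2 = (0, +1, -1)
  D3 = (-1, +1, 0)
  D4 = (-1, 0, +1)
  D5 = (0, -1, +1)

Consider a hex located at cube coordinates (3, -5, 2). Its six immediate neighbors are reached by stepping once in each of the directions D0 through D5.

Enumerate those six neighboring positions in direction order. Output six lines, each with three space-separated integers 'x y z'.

Answer: 4 -6 2
4 -5 1
3 -4 1
2 -4 2
2 -5 3
3 -6 3

Derivation:
Center: (3, -5, 2). Add each direction:
  D0: (3, -5, 2) + (1, -1, 0) = (4, -6, 2)
  D1: (3, -5, 2) + (1, 0, -1) = (4, -5, 1)
  D2: (3, -5, 2) + (0, 1, -1) = (3, -4, 1)
  D3: (3, -5, 2) + (-1, 1, 0) = (2, -4, 2)
  D4: (3, -5, 2) + (-1, 0, 1) = (2, -5, 3)
  D5: (3, -5, 2) + (0, -1, 1) = (3, -6, 3)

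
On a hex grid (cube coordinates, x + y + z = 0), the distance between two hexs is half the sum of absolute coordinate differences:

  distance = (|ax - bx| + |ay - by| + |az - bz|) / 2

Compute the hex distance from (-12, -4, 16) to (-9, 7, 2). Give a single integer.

Answer: 14

Derivation:
|ax - bx| = |-12 - (-9)| = 3
|ay - by| = |-4 - 7| = 11
|az - bz| = |16 - 2| = 14
distance = (3 + 11 + 14) / 2 = 28 / 2 = 14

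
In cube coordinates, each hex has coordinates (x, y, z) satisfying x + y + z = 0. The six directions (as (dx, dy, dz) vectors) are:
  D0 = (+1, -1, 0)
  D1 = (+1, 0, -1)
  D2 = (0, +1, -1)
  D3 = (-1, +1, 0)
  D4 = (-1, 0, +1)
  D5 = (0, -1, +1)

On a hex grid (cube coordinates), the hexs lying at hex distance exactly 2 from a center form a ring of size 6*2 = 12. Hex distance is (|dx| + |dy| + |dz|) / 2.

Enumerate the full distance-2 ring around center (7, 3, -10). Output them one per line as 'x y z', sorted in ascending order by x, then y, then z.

Walk ring at distance 2 from (7, 3, -10):
Start at center + D4*2 = (5, 3, -8)
  hex 0: (5, 3, -8)
  hex 1: (6, 2, -8)
  hex 2: (7, 1, -8)
  hex 3: (8, 1, -9)
  hex 4: (9, 1, -10)
  hex 5: (9, 2, -11)
  hex 6: (9, 3, -12)
  hex 7: (8, 4, -12)
  hex 8: (7, 5, -12)
  hex 9: (6, 5, -11)
  hex 10: (5, 5, -10)
  hex 11: (5, 4, -9)
Sorted: 12 hexes.

Answer: 5 3 -8
5 4 -9
5 5 -10
6 2 -8
6 5 -11
7 1 -8
7 5 -12
8 1 -9
8 4 -12
9 1 -10
9 2 -11
9 3 -12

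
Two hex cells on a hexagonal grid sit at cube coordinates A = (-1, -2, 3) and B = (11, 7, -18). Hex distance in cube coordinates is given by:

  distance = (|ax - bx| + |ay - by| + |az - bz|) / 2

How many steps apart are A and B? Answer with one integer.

|ax - bx| = |-1 - 11| = 12
|ay - by| = |-2 - 7| = 9
|az - bz| = |3 - (-18)| = 21
distance = (12 + 9 + 21) / 2 = 42 / 2 = 21

Answer: 21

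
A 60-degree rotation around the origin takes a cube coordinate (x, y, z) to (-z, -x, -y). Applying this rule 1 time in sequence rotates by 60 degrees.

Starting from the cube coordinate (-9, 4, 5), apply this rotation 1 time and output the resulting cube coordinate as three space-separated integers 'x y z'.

Start: (-9, 4, 5)
Step 1: (-9, 4, 5) -> (-(5), -(-9), -(4)) = (-5, 9, -4)

Answer: -5 9 -4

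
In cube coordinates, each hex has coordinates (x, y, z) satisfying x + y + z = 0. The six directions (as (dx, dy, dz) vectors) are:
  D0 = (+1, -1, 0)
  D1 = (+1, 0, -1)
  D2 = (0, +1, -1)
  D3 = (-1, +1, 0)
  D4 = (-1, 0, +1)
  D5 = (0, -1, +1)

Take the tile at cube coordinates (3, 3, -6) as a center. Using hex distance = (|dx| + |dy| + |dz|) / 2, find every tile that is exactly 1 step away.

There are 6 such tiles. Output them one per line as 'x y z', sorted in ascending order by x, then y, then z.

Walk ring at distance 1 from (3, 3, -6):
Start at center + D4*1 = (2, 3, -5)
  hex 0: (2, 3, -5)
  hex 1: (3, 2, -5)
  hex 2: (4, 2, -6)
  hex 3: (4, 3, -7)
  hex 4: (3, 4, -7)
  hex 5: (2, 4, -6)
Sorted: 6 hexes.

Answer: 2 3 -5
2 4 -6
3 2 -5
3 4 -7
4 2 -6
4 3 -7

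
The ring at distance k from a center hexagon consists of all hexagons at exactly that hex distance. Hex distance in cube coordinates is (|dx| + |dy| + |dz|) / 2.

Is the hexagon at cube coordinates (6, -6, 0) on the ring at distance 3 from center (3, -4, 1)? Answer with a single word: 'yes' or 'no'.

Answer: yes

Derivation:
|px - cx| = |6 - 3| = 3
|py - cy| = |-6 - (-4)| = 2
|pz - cz| = |0 - 1| = 1
distance = (3+2+1)/2 = 6/2 = 3
radius = 3; distance == radius -> yes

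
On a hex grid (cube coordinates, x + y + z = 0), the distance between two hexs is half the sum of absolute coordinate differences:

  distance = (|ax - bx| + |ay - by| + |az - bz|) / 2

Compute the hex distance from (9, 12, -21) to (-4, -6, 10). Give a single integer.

|ax - bx| = |9 - (-4)| = 13
|ay - by| = |12 - (-6)| = 18
|az - bz| = |-21 - 10| = 31
distance = (13 + 18 + 31) / 2 = 62 / 2 = 31

Answer: 31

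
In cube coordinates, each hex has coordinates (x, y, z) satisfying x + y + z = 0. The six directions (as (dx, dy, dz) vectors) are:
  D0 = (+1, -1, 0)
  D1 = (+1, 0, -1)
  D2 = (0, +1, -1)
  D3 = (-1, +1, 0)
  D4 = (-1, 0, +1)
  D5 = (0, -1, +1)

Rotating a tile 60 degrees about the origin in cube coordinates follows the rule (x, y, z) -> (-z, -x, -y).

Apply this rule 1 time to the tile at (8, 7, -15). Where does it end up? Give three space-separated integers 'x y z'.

Answer: 15 -8 -7

Derivation:
Start: (8, 7, -15)
Step 1: (8, 7, -15) -> (-(-15), -(8), -(7)) = (15, -8, -7)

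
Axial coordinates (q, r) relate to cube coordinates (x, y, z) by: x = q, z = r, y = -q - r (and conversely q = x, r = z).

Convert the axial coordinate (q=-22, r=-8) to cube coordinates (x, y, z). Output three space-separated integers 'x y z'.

x = q = -22
z = r = -8
y = -x - z = -(-22) - (-8) = 30

Answer: -22 30 -8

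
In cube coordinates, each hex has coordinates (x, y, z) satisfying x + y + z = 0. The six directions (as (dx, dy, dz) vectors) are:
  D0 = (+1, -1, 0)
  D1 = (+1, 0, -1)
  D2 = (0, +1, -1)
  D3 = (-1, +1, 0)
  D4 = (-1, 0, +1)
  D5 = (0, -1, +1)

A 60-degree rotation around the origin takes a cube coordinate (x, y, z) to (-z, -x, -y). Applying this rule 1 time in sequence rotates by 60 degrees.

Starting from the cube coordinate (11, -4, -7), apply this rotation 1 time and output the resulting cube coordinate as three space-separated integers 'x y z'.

Start: (11, -4, -7)
Step 1: (11, -4, -7) -> (-(-7), -(11), -(-4)) = (7, -11, 4)

Answer: 7 -11 4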